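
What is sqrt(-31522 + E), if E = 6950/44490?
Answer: I*sqrt(623930798667)/4449 ≈ 177.54*I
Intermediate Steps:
E = 695/4449 (E = 6950*(1/44490) = 695/4449 ≈ 0.15621)
sqrt(-31522 + E) = sqrt(-31522 + 695/4449) = sqrt(-140240683/4449) = I*sqrt(623930798667)/4449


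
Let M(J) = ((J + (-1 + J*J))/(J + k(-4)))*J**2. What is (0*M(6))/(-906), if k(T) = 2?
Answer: 0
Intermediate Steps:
M(J) = J**2*(-1 + J + J**2)/(2 + J) (M(J) = ((J + (-1 + J*J))/(J + 2))*J**2 = ((J + (-1 + J**2))/(2 + J))*J**2 = ((-1 + J + J**2)/(2 + J))*J**2 = J**2*(-1 + J + J**2)/(2 + J))
(0*M(6))/(-906) = (0*(6**2*(-1 + 6 + 6**2)/(2 + 6)))/(-906) = (0*(36*(-1 + 6 + 36)/8))*(-1/906) = (0*(36*(1/8)*41))*(-1/906) = (0*(369/2))*(-1/906) = 0*(-1/906) = 0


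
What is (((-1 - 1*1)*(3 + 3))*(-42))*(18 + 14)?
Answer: 16128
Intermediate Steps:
(((-1 - 1*1)*(3 + 3))*(-42))*(18 + 14) = (((-1 - 1)*6)*(-42))*32 = (-2*6*(-42))*32 = -12*(-42)*32 = 504*32 = 16128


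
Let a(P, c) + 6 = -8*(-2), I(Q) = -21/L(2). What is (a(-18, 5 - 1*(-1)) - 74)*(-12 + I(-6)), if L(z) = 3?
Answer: 1216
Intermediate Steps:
I(Q) = -7 (I(Q) = -21/3 = -21*⅓ = -7)
a(P, c) = 10 (a(P, c) = -6 - 8*(-2) = -6 + 16 = 10)
(a(-18, 5 - 1*(-1)) - 74)*(-12 + I(-6)) = (10 - 74)*(-12 - 7) = -64*(-19) = 1216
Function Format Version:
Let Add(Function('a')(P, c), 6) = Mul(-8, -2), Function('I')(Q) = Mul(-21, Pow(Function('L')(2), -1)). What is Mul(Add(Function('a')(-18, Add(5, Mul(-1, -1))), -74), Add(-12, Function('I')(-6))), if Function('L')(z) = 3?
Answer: 1216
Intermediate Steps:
Function('I')(Q) = -7 (Function('I')(Q) = Mul(-21, Pow(3, -1)) = Mul(-21, Rational(1, 3)) = -7)
Function('a')(P, c) = 10 (Function('a')(P, c) = Add(-6, Mul(-8, -2)) = Add(-6, 16) = 10)
Mul(Add(Function('a')(-18, Add(5, Mul(-1, -1))), -74), Add(-12, Function('I')(-6))) = Mul(Add(10, -74), Add(-12, -7)) = Mul(-64, -19) = 1216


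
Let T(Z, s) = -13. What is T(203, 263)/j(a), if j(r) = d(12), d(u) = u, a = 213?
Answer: -13/12 ≈ -1.0833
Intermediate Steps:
j(r) = 12
T(203, 263)/j(a) = -13/12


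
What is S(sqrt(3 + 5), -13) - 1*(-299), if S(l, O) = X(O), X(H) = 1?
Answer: 300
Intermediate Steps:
S(l, O) = 1
S(sqrt(3 + 5), -13) - 1*(-299) = 1 - 1*(-299) = 1 + 299 = 300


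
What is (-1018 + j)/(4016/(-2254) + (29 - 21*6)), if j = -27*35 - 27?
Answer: 2242730/111327 ≈ 20.145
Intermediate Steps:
j = -972 (j = -945 - 27 = -972)
(-1018 + j)/(4016/(-2254) + (29 - 21*6)) = (-1018 - 972)/(4016/(-2254) + (29 - 21*6)) = -1990/(4016*(-1/2254) + (29 - 126)) = -1990/(-2008/1127 - 97) = -1990/(-111327/1127) = -1990*(-1127/111327) = 2242730/111327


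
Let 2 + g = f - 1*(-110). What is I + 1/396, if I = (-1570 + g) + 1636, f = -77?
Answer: 38413/396 ≈ 97.003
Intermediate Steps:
g = 31 (g = -2 + (-77 - 1*(-110)) = -2 + (-77 + 110) = -2 + 33 = 31)
I = 97 (I = (-1570 + 31) + 1636 = -1539 + 1636 = 97)
I + 1/396 = 97 + 1/396 = 38413/396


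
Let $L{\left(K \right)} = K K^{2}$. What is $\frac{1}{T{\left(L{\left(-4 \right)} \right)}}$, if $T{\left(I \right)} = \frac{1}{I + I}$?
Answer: $-128$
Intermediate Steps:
$L{\left(K \right)} = K^{3}$
$T{\left(I \right)} = \frac{1}{2 I}$
$\frac{1}{T{\left(L{\left(-4 \right)} \right)}} = \frac{1}{\frac{1}{2} \frac{1}{\left(-4\right)^{3}}} = \frac{1}{\frac{1}{2} \frac{1}{-64}} = \frac{1}{\frac{1}{2} \left(- \frac{1}{64}\right)} = \frac{1}{- \frac{1}{128}} = -128$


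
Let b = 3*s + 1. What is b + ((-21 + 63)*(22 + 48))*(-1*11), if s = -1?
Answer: -32342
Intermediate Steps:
b = -2 (b = 3*(-1) + 1 = -3 + 1 = -2)
b + ((-21 + 63)*(22 + 48))*(-1*11) = -2 + ((-21 + 63)*(22 + 48))*(-1*11) = -2 + (42*70)*(-11) = -2 + 2940*(-11) = -2 - 32340 = -32342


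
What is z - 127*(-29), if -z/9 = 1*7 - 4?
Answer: 3656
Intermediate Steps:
z = -27 (z = -9*(1*7 - 4) = -9*(7 - 4) = -9*3 = -27)
z - 127*(-29) = -27 - 127*(-29) = -27 + 3683 = 3656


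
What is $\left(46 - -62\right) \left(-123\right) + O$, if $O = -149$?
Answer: $-13433$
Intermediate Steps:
$\left(46 - -62\right) \left(-123\right) + O = \left(46 - -62\right) \left(-123\right) - 149 = \left(46 + 62\right) \left(-123\right) - 149 = 108 \left(-123\right) - 149 = -13284 - 149 = -13433$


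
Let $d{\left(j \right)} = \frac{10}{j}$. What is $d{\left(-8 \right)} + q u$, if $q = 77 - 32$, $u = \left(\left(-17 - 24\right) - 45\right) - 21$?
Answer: $- \frac{19265}{4} \approx -4816.3$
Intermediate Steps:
$u = -107$ ($u = \left(\left(-17 - 24\right) - 45\right) - 21 = \left(-41 - 45\right) - 21 = -86 - 21 = -107$)
$q = 45$ ($q = 77 - 32 = 45$)
$d{\left(-8 \right)} + q u = \frac{10}{-8} + 45 \left(-107\right) = 10 \left(- \frac{1}{8}\right) - 4815 = - \frac{5}{4} - 4815 = - \frac{19265}{4}$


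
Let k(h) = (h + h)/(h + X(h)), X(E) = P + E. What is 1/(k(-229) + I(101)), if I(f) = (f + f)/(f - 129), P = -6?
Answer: -1624/10113 ≈ -0.16059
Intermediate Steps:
X(E) = -6 + E
I(f) = 2*f/(-129 + f) (I(f) = (2*f)/(-129 + f) = 2*f/(-129 + f))
k(h) = 2*h/(-6 + 2*h) (k(h) = (h + h)/(h + (-6 + h)) = (2*h)/(-6 + 2*h) = 2*h/(-6 + 2*h))
1/(k(-229) + I(101)) = 1/(-229/(-3 - 229) + 2*101/(-129 + 101)) = 1/(-229/(-232) + 2*101/(-28)) = 1/(-229*(-1/232) + 2*101*(-1/28)) = 1/(229/232 - 101/14) = 1/(-10113/1624) = -1624/10113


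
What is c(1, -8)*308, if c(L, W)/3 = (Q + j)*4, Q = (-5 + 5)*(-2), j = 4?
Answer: 14784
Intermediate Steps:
Q = 0 (Q = 0*(-2) = 0)
c(L, W) = 48 (c(L, W) = 3*((0 + 4)*4) = 3*(4*4) = 3*16 = 48)
c(1, -8)*308 = 48*308 = 14784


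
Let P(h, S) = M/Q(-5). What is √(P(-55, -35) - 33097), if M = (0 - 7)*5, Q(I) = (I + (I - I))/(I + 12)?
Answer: 18*I*√102 ≈ 181.79*I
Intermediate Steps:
Q(I) = I/(12 + I) (Q(I) = (I + 0)/(12 + I) = I/(12 + I))
M = -35 (M = -7*5 = -35)
P(h, S) = 49 (P(h, S) = -35/((-5/(12 - 5))) = -35/((-5/7)) = -35/((-5*⅐)) = -35/(-5/7) = -35*(-7/5) = 49)
√(P(-55, -35) - 33097) = √(49 - 33097) = √(-33048) = 18*I*√102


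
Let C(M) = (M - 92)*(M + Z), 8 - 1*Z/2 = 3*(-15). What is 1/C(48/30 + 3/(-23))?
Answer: -13225/128669549 ≈ -0.00010278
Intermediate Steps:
Z = 106 (Z = 16 - 6*(-15) = 16 - 2*(-45) = 16 + 90 = 106)
C(M) = (-92 + M)*(106 + M) (C(M) = (M - 92)*(M + 106) = (-92 + M)*(106 + M))
1/C(48/30 + 3/(-23)) = 1/(-9752 + (48/30 + 3/(-23))**2 + 14*(48/30 + 3/(-23))) = 1/(-9752 + (48*(1/30) + 3*(-1/23))**2 + 14*(48*(1/30) + 3*(-1/23))) = 1/(-9752 + (8/5 - 3/23)**2 + 14*(8/5 - 3/23)) = 1/(-9752 + (169/115)**2 + 14*(169/115)) = 1/(-9752 + 28561/13225 + 2366/115) = 1/(-128669549/13225) = -13225/128669549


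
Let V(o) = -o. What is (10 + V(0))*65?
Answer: 650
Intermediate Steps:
(10 + V(0))*65 = (10 - 1*0)*65 = (10 + 0)*65 = 10*65 = 650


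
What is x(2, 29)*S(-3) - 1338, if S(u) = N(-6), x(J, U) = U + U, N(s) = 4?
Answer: -1106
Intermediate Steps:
x(J, U) = 2*U
S(u) = 4
x(2, 29)*S(-3) - 1338 = (2*29)*4 - 1338 = 58*4 - 1338 = 232 - 1338 = -1106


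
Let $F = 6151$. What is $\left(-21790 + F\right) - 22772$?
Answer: $-38411$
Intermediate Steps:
$\left(-21790 + F\right) - 22772 = \left(-21790 + 6151\right) - 22772 = -15639 - 22772 = -38411$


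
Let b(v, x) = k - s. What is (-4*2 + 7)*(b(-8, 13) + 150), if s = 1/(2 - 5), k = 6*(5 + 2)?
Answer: -577/3 ≈ -192.33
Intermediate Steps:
k = 42 (k = 6*7 = 42)
s = -⅓ (s = 1/(-3) = -⅓ ≈ -0.33333)
b(v, x) = 127/3 (b(v, x) = 42 - 1*(-⅓) = 42 + ⅓ = 127/3)
(-4*2 + 7)*(b(-8, 13) + 150) = (-4*2 + 7)*(127/3 + 150) = (-8 + 7)*(577/3) = -1*577/3 = -577/3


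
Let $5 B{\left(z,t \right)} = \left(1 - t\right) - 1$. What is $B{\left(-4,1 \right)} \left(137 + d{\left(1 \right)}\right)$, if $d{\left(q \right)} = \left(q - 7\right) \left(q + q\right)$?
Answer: $-25$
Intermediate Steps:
$B{\left(z,t \right)} = - \frac{t}{5}$ ($B{\left(z,t \right)} = \frac{\left(1 - t\right) - 1}{5} = \frac{\left(-1\right) t}{5} = - \frac{t}{5}$)
$d{\left(q \right)} = 2 q \left(-7 + q\right)$ ($d{\left(q \right)} = \left(-7 + q\right) 2 q = 2 q \left(-7 + q\right)$)
$B{\left(-4,1 \right)} \left(137 + d{\left(1 \right)}\right) = \left(- \frac{1}{5}\right) 1 \left(137 + 2 \cdot 1 \left(-7 + 1\right)\right) = - \frac{137 + 2 \cdot 1 \left(-6\right)}{5} = - \frac{137 - 12}{5} = \left(- \frac{1}{5}\right) 125 = -25$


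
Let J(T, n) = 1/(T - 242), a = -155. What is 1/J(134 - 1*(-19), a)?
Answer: -89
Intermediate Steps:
J(T, n) = 1/(-242 + T)
1/J(134 - 1*(-19), a) = 1/(1/(-242 + (134 - 1*(-19)))) = 1/(1/(-242 + (134 + 19))) = 1/(1/(-242 + 153)) = 1/(1/(-89)) = 1/(-1/89) = -89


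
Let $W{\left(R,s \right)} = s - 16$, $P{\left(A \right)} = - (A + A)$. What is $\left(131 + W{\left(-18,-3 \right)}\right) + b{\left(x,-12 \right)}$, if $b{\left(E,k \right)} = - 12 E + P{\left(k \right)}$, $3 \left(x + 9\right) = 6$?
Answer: $220$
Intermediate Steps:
$x = -7$ ($x = -9 + \frac{1}{3} \cdot 6 = -9 + 2 = -7$)
$P{\left(A \right)} = - 2 A$
$W{\left(R,s \right)} = -16 + s$
$b{\left(E,k \right)} = - 12 E - 2 k$
$\left(131 + W{\left(-18,-3 \right)}\right) + b{\left(x,-12 \right)} = \left(131 - 19\right) - -108 = \left(131 - 19\right) + \left(84 + 24\right) = 112 + 108 = 220$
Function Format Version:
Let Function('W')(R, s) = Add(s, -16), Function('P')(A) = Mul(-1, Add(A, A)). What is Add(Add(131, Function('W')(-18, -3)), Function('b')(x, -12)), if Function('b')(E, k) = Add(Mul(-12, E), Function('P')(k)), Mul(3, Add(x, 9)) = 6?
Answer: 220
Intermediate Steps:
x = -7 (x = Add(-9, Mul(Rational(1, 3), 6)) = Add(-9, 2) = -7)
Function('P')(A) = Mul(-2, A) (Function('P')(A) = Mul(-1, Mul(2, A)) = Mul(-2, A))
Function('W')(R, s) = Add(-16, s)
Function('b')(E, k) = Add(Mul(-12, E), Mul(-2, k))
Add(Add(131, Function('W')(-18, -3)), Function('b')(x, -12)) = Add(Add(131, Add(-16, -3)), Add(Mul(-12, -7), Mul(-2, -12))) = Add(Add(131, -19), Add(84, 24)) = Add(112, 108) = 220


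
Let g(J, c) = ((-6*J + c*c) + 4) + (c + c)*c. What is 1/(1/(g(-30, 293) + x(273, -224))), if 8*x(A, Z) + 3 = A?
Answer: 1031059/4 ≈ 2.5776e+5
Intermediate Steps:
x(A, Z) = -3/8 + A/8
g(J, c) = 4 - 6*J + 3*c**2 (g(J, c) = ((-6*J + c**2) + 4) + (2*c)*c = ((c**2 - 6*J) + 4) + 2*c**2 = (4 + c**2 - 6*J) + 2*c**2 = 4 - 6*J + 3*c**2)
1/(1/(g(-30, 293) + x(273, -224))) = 1/(1/((4 - 6*(-30) + 3*293**2) + (-3/8 + (1/8)*273))) = 1/(1/((4 + 180 + 3*85849) + (-3/8 + 273/8))) = 1/(1/((4 + 180 + 257547) + 135/4)) = 1/(1/(257731 + 135/4)) = 1/(1/(1031059/4)) = 1/(4/1031059) = 1031059/4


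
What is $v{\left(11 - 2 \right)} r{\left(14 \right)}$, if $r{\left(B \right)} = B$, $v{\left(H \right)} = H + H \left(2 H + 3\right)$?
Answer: $2772$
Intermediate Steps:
$v{\left(H \right)} = H + H \left(3 + 2 H\right)$
$v{\left(11 - 2 \right)} r{\left(14 \right)} = 2 \left(11 - 2\right) \left(2 + \left(11 - 2\right)\right) 14 = 2 \cdot 9 \left(2 + 9\right) 14 = 2 \cdot 9 \cdot 11 \cdot 14 = 198 \cdot 14 = 2772$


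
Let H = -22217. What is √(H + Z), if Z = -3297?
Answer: I*√25514 ≈ 159.73*I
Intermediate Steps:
√(H + Z) = √(-22217 - 3297) = √(-25514) = I*√25514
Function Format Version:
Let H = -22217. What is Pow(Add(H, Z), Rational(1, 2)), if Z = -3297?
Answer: Mul(I, Pow(25514, Rational(1, 2))) ≈ Mul(159.73, I)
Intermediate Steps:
Pow(Add(H, Z), Rational(1, 2)) = Pow(Add(-22217, -3297), Rational(1, 2)) = Pow(-25514, Rational(1, 2)) = Mul(I, Pow(25514, Rational(1, 2)))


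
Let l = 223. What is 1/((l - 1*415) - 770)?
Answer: -1/962 ≈ -0.0010395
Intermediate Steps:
1/((l - 1*415) - 770) = 1/((223 - 1*415) - 770) = 1/((223 - 415) - 770) = 1/(-192 - 770) = 1/(-962) = -1/962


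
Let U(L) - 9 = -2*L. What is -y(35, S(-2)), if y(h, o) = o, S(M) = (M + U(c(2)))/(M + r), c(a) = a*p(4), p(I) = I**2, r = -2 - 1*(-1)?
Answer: -19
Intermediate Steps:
r = -1 (r = -2 + 1 = -1)
c(a) = 16*a (c(a) = a*4**2 = a*16 = 16*a)
U(L) = 9 - 2*L
S(M) = (-55 + M)/(-1 + M) (S(M) = (M + (9 - 32*2))/(M - 1) = (M + (9 - 2*32))/(-1 + M) = (M + (9 - 64))/(-1 + M) = (M - 55)/(-1 + M) = (-55 + M)/(-1 + M))
-y(35, S(-2)) = -(-55 - 2)/(-1 - 2) = -(-57)/(-3) = -(-1)*(-57)/3 = -1*19 = -19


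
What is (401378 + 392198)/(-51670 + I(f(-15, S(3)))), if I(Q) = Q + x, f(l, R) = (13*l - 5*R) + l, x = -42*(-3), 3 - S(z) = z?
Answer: -396788/25877 ≈ -15.334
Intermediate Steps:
S(z) = 3 - z
x = 126
f(l, R) = -5*R + 14*l (f(l, R) = (-5*R + 13*l) + l = -5*R + 14*l)
I(Q) = 126 + Q (I(Q) = Q + 126 = 126 + Q)
(401378 + 392198)/(-51670 + I(f(-15, S(3)))) = (401378 + 392198)/(-51670 + (126 + (-5*(3 - 1*3) + 14*(-15)))) = 793576/(-51670 + (126 + (-5*(3 - 3) - 210))) = 793576/(-51670 + (126 + (-5*0 - 210))) = 793576/(-51670 + (126 + (0 - 210))) = 793576/(-51670 + (126 - 210)) = 793576/(-51670 - 84) = 793576/(-51754) = 793576*(-1/51754) = -396788/25877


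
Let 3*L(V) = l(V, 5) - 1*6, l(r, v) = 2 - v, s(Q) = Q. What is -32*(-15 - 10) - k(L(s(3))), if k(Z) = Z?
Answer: 803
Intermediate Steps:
L(V) = -3 (L(V) = ((2 - 1*5) - 1*6)/3 = ((2 - 5) - 6)/3 = (-3 - 6)/3 = (1/3)*(-9) = -3)
-32*(-15 - 10) - k(L(s(3))) = -32*(-15 - 10) - 1*(-3) = -32*(-25) + 3 = 800 + 3 = 803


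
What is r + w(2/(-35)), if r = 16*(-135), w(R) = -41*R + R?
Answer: -15104/7 ≈ -2157.7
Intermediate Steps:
w(R) = -40*R
r = -2160
r + w(2/(-35)) = -2160 - 80/(-35) = -2160 - 80*(-1)/35 = -2160 - 40*(-2/35) = -2160 + 16/7 = -15104/7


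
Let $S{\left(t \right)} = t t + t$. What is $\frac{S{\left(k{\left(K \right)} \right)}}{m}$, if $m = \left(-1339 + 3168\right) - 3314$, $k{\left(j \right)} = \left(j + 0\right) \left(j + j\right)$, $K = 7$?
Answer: $- \frac{98}{15} \approx -6.5333$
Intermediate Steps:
$k{\left(j \right)} = 2 j^{2}$ ($k{\left(j \right)} = j 2 j = 2 j^{2}$)
$S{\left(t \right)} = t + t^{2}$ ($S{\left(t \right)} = t^{2} + t = t + t^{2}$)
$m = -1485$ ($m = 1829 - 3314 = -1485$)
$\frac{S{\left(k{\left(K \right)} \right)}}{m} = \frac{2 \cdot 7^{2} \left(1 + 2 \cdot 7^{2}\right)}{-1485} = 2 \cdot 49 \left(1 + 2 \cdot 49\right) \left(- \frac{1}{1485}\right) = 98 \left(1 + 98\right) \left(- \frac{1}{1485}\right) = 98 \cdot 99 \left(- \frac{1}{1485}\right) = 9702 \left(- \frac{1}{1485}\right) = - \frac{98}{15}$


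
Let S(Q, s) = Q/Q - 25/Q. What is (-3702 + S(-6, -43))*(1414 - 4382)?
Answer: 32916604/3 ≈ 1.0972e+7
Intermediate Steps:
S(Q, s) = 1 - 25/Q
(-3702 + S(-6, -43))*(1414 - 4382) = (-3702 + (-25 - 6)/(-6))*(1414 - 4382) = (-3702 - ⅙*(-31))*(-2968) = (-3702 + 31/6)*(-2968) = -22181/6*(-2968) = 32916604/3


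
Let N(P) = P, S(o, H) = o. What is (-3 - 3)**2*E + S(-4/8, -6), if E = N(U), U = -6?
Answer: -433/2 ≈ -216.50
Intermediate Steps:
E = -6
(-3 - 3)**2*E + S(-4/8, -6) = (-3 - 3)**2*(-6) - 4/8 = (-6)**2*(-6) - 4*1/8 = 36*(-6) - 1/2 = -216 - 1/2 = -433/2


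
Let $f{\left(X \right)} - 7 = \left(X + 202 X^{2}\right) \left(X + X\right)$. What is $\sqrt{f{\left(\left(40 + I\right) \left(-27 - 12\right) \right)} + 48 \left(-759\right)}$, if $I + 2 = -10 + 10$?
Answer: $i \sqrt{1314996319649} \approx 1.1467 \cdot 10^{6} i$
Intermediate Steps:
$I = -2$ ($I = -2 + \left(-10 + 10\right) = -2 + 0 = -2$)
$f{\left(X \right)} = 7 + 2 X \left(X + 202 X^{2}\right)$ ($f{\left(X \right)} = 7 + \left(X + 202 X^{2}\right) \left(X + X\right) = 7 + \left(X + 202 X^{2}\right) 2 X = 7 + 2 X \left(X + 202 X^{2}\right)$)
$\sqrt{f{\left(\left(40 + I\right) \left(-27 - 12\right) \right)} + 48 \left(-759\right)} = \sqrt{\left(7 + 2 \left(\left(40 - 2\right) \left(-27 - 12\right)\right)^{2} + 404 \left(\left(40 - 2\right) \left(-27 - 12\right)\right)^{3}\right) + 48 \left(-759\right)} = \sqrt{\left(7 + 2 \left(38 \left(-39\right)\right)^{2} + 404 \left(38 \left(-39\right)\right)^{3}\right) - 36432} = \sqrt{\left(7 + 2 \left(-1482\right)^{2} + 404 \left(-1482\right)^{3}\right) - 36432} = \sqrt{\left(7 + 2 \cdot 2196324 + 404 \left(-3254952168\right)\right) - 36432} = \sqrt{\left(7 + 4392648 - 1315000675872\right) - 36432} = \sqrt{-1314996283217 - 36432} = \sqrt{-1314996319649} = i \sqrt{1314996319649}$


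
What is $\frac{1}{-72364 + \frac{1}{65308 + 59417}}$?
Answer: $- \frac{124725}{9025599899} \approx -1.3819 \cdot 10^{-5}$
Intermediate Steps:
$\frac{1}{-72364 + \frac{1}{65308 + 59417}} = \frac{1}{-72364 + \frac{1}{124725}} = \frac{1}{- \frac{9025599899}{124725}} = - \frac{124725}{9025599899}$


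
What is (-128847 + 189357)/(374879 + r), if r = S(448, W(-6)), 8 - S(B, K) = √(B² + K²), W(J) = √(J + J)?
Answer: 7561470790/46846687359 + 40340*√50173/46846687359 ≈ 0.16160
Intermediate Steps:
W(J) = √2*√J (W(J) = √(2*J) = √2*√J)
S(B, K) = 8 - √(B² + K²)
r = 8 - 2*√50173 (r = 8 - √(448² + (√2*√(-6))²) = 8 - √(200704 + (√2*(I*√6))²) = 8 - √(200704 + (2*I*√3)²) = 8 - √(200704 - 12) = 8 - √200692 = 8 - 2*√50173 ≈ -439.99)
(-128847 + 189357)/(374879 + r) = (-128847 + 189357)/(374879 + (8 - 2*√50173)) = 60510/(374887 - 2*√50173)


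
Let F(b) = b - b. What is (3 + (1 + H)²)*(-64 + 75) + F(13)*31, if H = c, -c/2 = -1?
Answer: 132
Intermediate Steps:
F(b) = 0
c = 2 (c = -2*(-1) = 2)
H = 2
(3 + (1 + H)²)*(-64 + 75) + F(13)*31 = (3 + (1 + 2)²)*(-64 + 75) + 0*31 = (3 + 3²)*11 + 0 = (3 + 9)*11 + 0 = 12*11 + 0 = 132 + 0 = 132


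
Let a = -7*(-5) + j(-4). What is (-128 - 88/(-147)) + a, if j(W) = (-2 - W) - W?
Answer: -12701/147 ≈ -86.401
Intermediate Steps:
j(W) = -2 - 2*W
a = 41 (a = -7*(-5) + (-2 - 2*(-4)) = 35 + (-2 + 8) = 35 + 6 = 41)
(-128 - 88/(-147)) + a = (-128 - 88/(-147)) + 41 = (-128 - 88*(-1/147)) + 41 = (-128 + 88/147) + 41 = -18728/147 + 41 = -12701/147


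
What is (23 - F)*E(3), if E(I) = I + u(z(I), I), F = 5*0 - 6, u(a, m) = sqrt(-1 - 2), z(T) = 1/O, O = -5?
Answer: 87 + 29*I*sqrt(3) ≈ 87.0 + 50.229*I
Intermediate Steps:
z(T) = -1/5 (z(T) = 1/(-5) = -1/5)
u(a, m) = I*sqrt(3) (u(a, m) = sqrt(-3) = I*sqrt(3))
F = -6 (F = 0 - 6 = -6)
E(I) = I + I*sqrt(3)
(23 - F)*E(3) = (23 - 1*(-6))*(3 + I*sqrt(3)) = (23 + 6)*(3 + I*sqrt(3)) = 29*(3 + I*sqrt(3)) = 87 + 29*I*sqrt(3)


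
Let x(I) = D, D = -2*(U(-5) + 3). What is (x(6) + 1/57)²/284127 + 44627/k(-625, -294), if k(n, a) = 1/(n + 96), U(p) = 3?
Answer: -21792927899544020/923128623 ≈ -2.3608e+7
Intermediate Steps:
D = -12 (D = -2*(3 + 3) = -2*6 = -12)
x(I) = -12
k(n, a) = 1/(96 + n)
(x(6) + 1/57)²/284127 + 44627/k(-625, -294) = (-12 + 1/57)²/284127 + 44627/(1/(96 - 625)) = (-12 + 1/57)²*(1/284127) + 44627/(1/(-529)) = (-683/57)²*(1/284127) + 44627/(-1/529) = (466489/3249)*(1/284127) + 44627*(-529) = 466489/923128623 - 23607683 = -21792927899544020/923128623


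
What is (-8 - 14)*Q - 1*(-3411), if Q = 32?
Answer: 2707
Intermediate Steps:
(-8 - 14)*Q - 1*(-3411) = (-8 - 14)*32 - 1*(-3411) = -22*32 + 3411 = -704 + 3411 = 2707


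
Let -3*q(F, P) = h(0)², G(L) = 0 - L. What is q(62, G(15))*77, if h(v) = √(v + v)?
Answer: 0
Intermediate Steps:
G(L) = -L
h(v) = √2*√v (h(v) = √(2*v) = √2*√v)
q(F, P) = 0 (q(F, P) = -(√2*√0)²/3 = -(√2*0)²/3 = -⅓*0² = -⅓*0 = 0)
q(62, G(15))*77 = 0*77 = 0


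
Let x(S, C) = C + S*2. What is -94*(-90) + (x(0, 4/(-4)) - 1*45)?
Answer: 8414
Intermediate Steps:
x(S, C) = C + 2*S
-94*(-90) + (x(0, 4/(-4)) - 1*45) = -94*(-90) + ((4/(-4) + 2*0) - 1*45) = 8460 + ((4*(-¼) + 0) - 45) = 8460 + ((-1 + 0) - 45) = 8460 + (-1 - 45) = 8460 - 46 = 8414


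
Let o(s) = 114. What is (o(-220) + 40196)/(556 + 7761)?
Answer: 40310/8317 ≈ 4.8467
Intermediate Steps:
(o(-220) + 40196)/(556 + 7761) = (114 + 40196)/(556 + 7761) = 40310/8317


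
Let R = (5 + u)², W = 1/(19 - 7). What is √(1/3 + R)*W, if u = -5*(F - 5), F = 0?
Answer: √8103/36 ≈ 2.5005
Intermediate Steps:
W = 1/12 ≈ 0.083333
u = 25 (u = -5*(0 - 5) = -5*(-5) = 25)
R = 900 (R = (5 + 25)² = 30² = 900)
√(1/3 + R)*W = √(1/3 + 900)*(1/12) = √(⅓ + 900)*(1/12) = √(2701/3)*(1/12) = (√8103/3)*(1/12) = √8103/36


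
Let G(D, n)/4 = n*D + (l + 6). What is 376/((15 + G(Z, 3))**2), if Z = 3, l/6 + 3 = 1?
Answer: 376/729 ≈ 0.51577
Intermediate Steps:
l = -12 (l = -18 + 6*1 = -18 + 6 = -12)
G(D, n) = -24 + 4*D*n (G(D, n) = 4*(n*D + (-12 + 6)) = 4*(D*n - 6) = 4*(-6 + D*n) = -24 + 4*D*n)
376/((15 + G(Z, 3))**2) = 376/((15 + (-24 + 4*3*3))**2) = 376/((15 + (-24 + 36))**2) = 376/((15 + 12)**2) = 376/(27**2) = 376/729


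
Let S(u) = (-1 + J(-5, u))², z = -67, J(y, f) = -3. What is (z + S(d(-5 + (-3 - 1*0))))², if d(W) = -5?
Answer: 2601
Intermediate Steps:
S(u) = 16 (S(u) = (-1 - 3)² = (-4)² = 16)
(z + S(d(-5 + (-3 - 1*0))))² = (-67 + 16)² = (-51)² = 2601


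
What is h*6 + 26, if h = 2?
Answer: 38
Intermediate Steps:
h*6 + 26 = 2*6 + 26 = 12 + 26 = 38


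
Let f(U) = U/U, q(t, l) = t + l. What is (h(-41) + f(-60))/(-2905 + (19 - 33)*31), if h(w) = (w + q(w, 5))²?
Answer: -5930/3339 ≈ -1.7760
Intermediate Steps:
q(t, l) = l + t
h(w) = (5 + 2*w)² (h(w) = (w + (5 + w))² = (5 + 2*w)²)
f(U) = 1
(h(-41) + f(-60))/(-2905 + (19 - 33)*31) = ((5 + 2*(-41))² + 1)/(-2905 + (19 - 33)*31) = ((5 - 82)² + 1)/(-2905 - 14*31) = ((-77)² + 1)/(-2905 - 434) = (5929 + 1)/(-3339) = 5930*(-1/3339) = -5930/3339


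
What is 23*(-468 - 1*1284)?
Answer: -40296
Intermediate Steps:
23*(-468 - 1*1284) = 23*(-468 - 1284) = 23*(-1752) = -40296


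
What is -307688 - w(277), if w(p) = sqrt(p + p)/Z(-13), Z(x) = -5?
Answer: -307688 + sqrt(554)/5 ≈ -3.0768e+5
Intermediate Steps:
w(p) = -sqrt(2)*sqrt(p)/5 (w(p) = sqrt(p + p)/(-5) = sqrt(2*p)*(-1/5) = (sqrt(2)*sqrt(p))*(-1/5) = -sqrt(2)*sqrt(p)/5)
-307688 - w(277) = -307688 - (-1)*sqrt(2)*sqrt(277)/5 = -307688 - (-1)*sqrt(554)/5 = -307688 + sqrt(554)/5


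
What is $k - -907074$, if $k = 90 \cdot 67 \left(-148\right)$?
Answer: $14634$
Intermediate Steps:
$k = -892440$ ($k = 6030 \left(-148\right) = -892440$)
$k - -907074 = -892440 - -907074 = -892440 + 907074 = 14634$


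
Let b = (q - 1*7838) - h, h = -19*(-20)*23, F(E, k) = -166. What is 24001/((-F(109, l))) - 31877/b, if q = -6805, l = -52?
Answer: 566506965/3881578 ≈ 145.95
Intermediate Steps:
h = 8740 (h = 380*23 = 8740)
b = -23383 (b = (-6805 - 1*7838) - 1*8740 = (-6805 - 7838) - 8740 = -14643 - 8740 = -23383)
24001/((-F(109, l))) - 31877/b = 24001/((-1*(-166))) - 31877/(-23383) = 24001/166 - 31877*(-1/23383) = 24001*(1/166) + 31877/23383 = 24001/166 + 31877/23383 = 566506965/3881578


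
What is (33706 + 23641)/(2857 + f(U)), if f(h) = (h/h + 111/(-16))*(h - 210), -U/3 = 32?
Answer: 458776/37391 ≈ 12.270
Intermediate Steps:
U = -96 (U = -3*32 = -96)
f(h) = 9975/8 - 95*h/16 (f(h) = (1 + 111*(-1/16))*(-210 + h) = (1 - 111/16)*(-210 + h) = -95*(-210 + h)/16 = 9975/8 - 95*h/16)
(33706 + 23641)/(2857 + f(U)) = (33706 + 23641)/(2857 + (9975/8 - 95/16*(-96))) = 57347/(2857 + (9975/8 + 570)) = 57347/(2857 + 14535/8) = 57347/(37391/8) = 57347*(8/37391) = 458776/37391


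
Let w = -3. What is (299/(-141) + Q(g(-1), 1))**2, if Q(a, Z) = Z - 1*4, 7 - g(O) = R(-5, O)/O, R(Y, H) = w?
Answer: 521284/19881 ≈ 26.220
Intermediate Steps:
R(Y, H) = -3
g(O) = 7 + 3/O (g(O) = 7 - (-3)/O = 7 + 3/O)
Q(a, Z) = -4 + Z (Q(a, Z) = Z - 4 = -4 + Z)
(299/(-141) + Q(g(-1), 1))**2 = (299/(-141) + (-4 + 1))**2 = (299*(-1/141) - 3)**2 = (-299/141 - 3)**2 = (-722/141)**2 = 521284/19881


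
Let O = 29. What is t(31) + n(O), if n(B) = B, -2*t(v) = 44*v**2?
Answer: -21113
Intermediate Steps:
t(v) = -22*v**2
t(31) + n(O) = -22*31**2 + 29 = -22*961 + 29 = -21142 + 29 = -21113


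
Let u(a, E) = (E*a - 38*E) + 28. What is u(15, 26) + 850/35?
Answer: -3820/7 ≈ -545.71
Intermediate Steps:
u(a, E) = 28 - 38*E + E*a (u(a, E) = (-38*E + E*a) + 28 = 28 - 38*E + E*a)
u(15, 26) + 850/35 = (28 - 38*26 + 26*15) + 850/35 = (28 - 988 + 390) + 850*(1/35) = -570 + 170/7 = -3820/7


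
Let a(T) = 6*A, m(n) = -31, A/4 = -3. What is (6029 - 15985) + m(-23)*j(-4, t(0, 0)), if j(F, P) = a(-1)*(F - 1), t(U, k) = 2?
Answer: -21116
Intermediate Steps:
A = -12 (A = 4*(-3) = -12)
a(T) = -72 (a(T) = 6*(-12) = -72)
j(F, P) = 72 - 72*F (j(F, P) = -72*(F - 1) = -72*(-1 + F) = 72 - 72*F)
(6029 - 15985) + m(-23)*j(-4, t(0, 0)) = (6029 - 15985) - 31*(72 - 72*(-4)) = -9956 - 31*(72 + 288) = -9956 - 31*360 = -9956 - 11160 = -21116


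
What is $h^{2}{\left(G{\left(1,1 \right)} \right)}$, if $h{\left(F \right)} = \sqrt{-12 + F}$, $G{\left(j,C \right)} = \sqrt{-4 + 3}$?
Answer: $-12 + i \approx -12.0 + 1.0 i$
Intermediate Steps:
$G{\left(j,C \right)} = i$ ($G{\left(j,C \right)} = \sqrt{-1} = i$)
$h^{2}{\left(G{\left(1,1 \right)} \right)} = \left(\sqrt{-12 + i}\right)^{2} = -12 + i$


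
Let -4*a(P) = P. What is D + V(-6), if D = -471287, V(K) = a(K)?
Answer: -942571/2 ≈ -4.7129e+5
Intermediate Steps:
a(P) = -P/4
V(K) = -K/4
D + V(-6) = -471287 - 1/4*(-6) = -471287 + 3/2 = -942571/2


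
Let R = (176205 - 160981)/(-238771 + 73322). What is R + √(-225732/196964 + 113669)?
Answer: -15224/165449 + 2*√68901931658459/49241 ≈ 337.05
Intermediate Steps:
R = -15224/165449 (R = 15224/(-165449) = 15224*(-1/165449) = -15224/165449 ≈ -0.092016)
R + √(-225732/196964 + 113669) = -15224/165449 + √(-225732/196964 + 113669) = -15224/165449 + √(-225732*1/196964 + 113669) = -15224/165449 + √(-56433/49241 + 113669) = -15224/165449 + √(5597118796/49241) = -15224/165449 + 2*√68901931658459/49241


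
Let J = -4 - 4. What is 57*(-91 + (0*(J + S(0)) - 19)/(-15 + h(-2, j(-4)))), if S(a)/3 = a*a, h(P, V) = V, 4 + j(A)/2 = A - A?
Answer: -118218/23 ≈ -5139.9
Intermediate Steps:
j(A) = -8 (j(A) = -8 + 2*(A - A) = -8 + 2*0 = -8 + 0 = -8)
J = -8
S(a) = 3*a² (S(a) = 3*(a*a) = 3*a²)
57*(-91 + (0*(J + S(0)) - 19)/(-15 + h(-2, j(-4)))) = 57*(-91 + (0*(-8 + 3*0²) - 19)/(-15 - 8)) = 57*(-91 + (0*(-8 + 3*0) - 19)/(-23)) = 57*(-91 + (0*(-8 + 0) - 19)*(-1/23)) = 57*(-91 + (0*(-8) - 19)*(-1/23)) = 57*(-91 + (0 - 19)*(-1/23)) = 57*(-91 - 19*(-1/23)) = 57*(-91 + 19/23) = 57*(-2074/23) = -118218/23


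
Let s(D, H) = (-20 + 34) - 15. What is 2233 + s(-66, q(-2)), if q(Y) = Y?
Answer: 2232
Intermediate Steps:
s(D, H) = -1 (s(D, H) = 14 - 15 = -1)
2233 + s(-66, q(-2)) = 2233 - 1 = 2232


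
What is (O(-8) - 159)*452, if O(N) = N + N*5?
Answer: -93564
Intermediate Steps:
O(N) = 6*N (O(N) = N + 5*N = 6*N)
(O(-8) - 159)*452 = (6*(-8) - 159)*452 = (-48 - 159)*452 = -207*452 = -93564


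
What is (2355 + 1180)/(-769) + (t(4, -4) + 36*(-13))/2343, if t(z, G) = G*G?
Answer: -8630093/1801767 ≈ -4.7898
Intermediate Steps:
t(z, G) = G²
(2355 + 1180)/(-769) + (t(4, -4) + 36*(-13))/2343 = (2355 + 1180)/(-769) + ((-4)² + 36*(-13))/2343 = 3535*(-1/769) + (16 - 468)*(1/2343) = -3535/769 - 452*1/2343 = -3535/769 - 452/2343 = -8630093/1801767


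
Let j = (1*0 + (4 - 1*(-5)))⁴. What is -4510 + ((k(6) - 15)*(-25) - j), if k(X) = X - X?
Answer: -10696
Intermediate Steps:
k(X) = 0
j = 6561 (j = (0 + (4 + 5))⁴ = (0 + 9)⁴ = 9⁴ = 6561)
-4510 + ((k(6) - 15)*(-25) - j) = -4510 + ((0 - 15)*(-25) - 1*6561) = -4510 + (-15*(-25) - 6561) = -4510 + (375 - 6561) = -4510 - 6186 = -10696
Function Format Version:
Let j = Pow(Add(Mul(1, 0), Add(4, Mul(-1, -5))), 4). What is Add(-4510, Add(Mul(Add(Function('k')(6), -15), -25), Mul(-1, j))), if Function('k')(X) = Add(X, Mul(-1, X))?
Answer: -10696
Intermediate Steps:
Function('k')(X) = 0
j = 6561 (j = Pow(Add(0, Add(4, 5)), 4) = Pow(Add(0, 9), 4) = Pow(9, 4) = 6561)
Add(-4510, Add(Mul(Add(Function('k')(6), -15), -25), Mul(-1, j))) = Add(-4510, Add(Mul(Add(0, -15), -25), Mul(-1, 6561))) = Add(-4510, Add(Mul(-15, -25), -6561)) = Add(-4510, Add(375, -6561)) = Add(-4510, -6186) = -10696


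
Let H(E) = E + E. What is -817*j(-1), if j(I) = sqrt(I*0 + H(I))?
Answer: -817*I*sqrt(2) ≈ -1155.4*I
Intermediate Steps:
H(E) = 2*E
j(I) = sqrt(2)*sqrt(I) (j(I) = sqrt(I*0 + 2*I) = sqrt(0 + 2*I) = sqrt(2*I) = sqrt(2)*sqrt(I))
-817*j(-1) = -817*sqrt(2)*sqrt(-1) = -817*sqrt(2)*I = -817*I*sqrt(2)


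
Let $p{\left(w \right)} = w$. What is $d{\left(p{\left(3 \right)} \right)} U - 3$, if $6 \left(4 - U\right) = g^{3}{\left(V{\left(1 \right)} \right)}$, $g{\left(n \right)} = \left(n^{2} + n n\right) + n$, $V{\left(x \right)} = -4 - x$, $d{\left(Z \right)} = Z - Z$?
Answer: $-3$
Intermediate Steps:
$d{\left(Z \right)} = 0$
$g{\left(n \right)} = n + 2 n^{2}$ ($g{\left(n \right)} = \left(n^{2} + n^{2}\right) + n = 2 n^{2} + n = n + 2 n^{2}$)
$U = - \frac{30367}{2}$ ($U = 4 - \frac{\left(\left(-4 - 1\right) \left(1 + 2 \left(-4 - 1\right)\right)\right)^{3}}{6} = 4 - \frac{\left(- 5 \left(1 + 2 \left(-5\right)\right)\right)^{3}}{6} = 4 - \frac{\left(- 5 \left(1 - 10\right)\right)^{3}}{6} = 4 - \frac{\left(\left(-5\right) \left(-9\right)\right)^{3}}{6} = 4 - \frac{45^{3}}{6} = 4 - \frac{30375}{2} = - \frac{30367}{2} \approx -15184.0$)
$d{\left(p{\left(3 \right)} \right)} U - 3 = 0 \left(- \frac{30367}{2}\right) - 3 = 0 - 3 = -3$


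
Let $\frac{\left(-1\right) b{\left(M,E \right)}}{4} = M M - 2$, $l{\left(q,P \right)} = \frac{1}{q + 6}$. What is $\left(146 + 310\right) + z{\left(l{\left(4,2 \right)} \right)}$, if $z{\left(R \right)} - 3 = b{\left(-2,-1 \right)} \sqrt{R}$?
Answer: $459 - \frac{4 \sqrt{10}}{5} \approx 456.47$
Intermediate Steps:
$l{\left(q,P \right)} = \frac{1}{6 + q}$
$b{\left(M,E \right)} = 8 - 4 M^{2}$ ($b{\left(M,E \right)} = - 4 \left(M M - 2\right) = - 4 \left(M^{2} - 2\right) = - 4 \left(-2 + M^{2}\right) = 8 - 4 M^{2}$)
$z{\left(R \right)} = 3 - 8 \sqrt{R}$ ($z{\left(R \right)} = 3 + \left(8 - 4 \left(-2\right)^{2}\right) \sqrt{R} = 3 + \left(8 - 16\right) \sqrt{R} = 3 - 8 \sqrt{R}$)
$\left(146 + 310\right) + z{\left(l{\left(4,2 \right)} \right)} = \left(146 + 310\right) + \left(3 - 8 \sqrt{\frac{1}{6 + 4}}\right) = 456 + \left(3 - 8 \sqrt{\frac{1}{10}}\right) = 456 + \left(3 - \frac{8}{\sqrt{10}}\right) = 456 + \left(3 - 8 \frac{\sqrt{10}}{10}\right) = 456 + \left(3 - \frac{4 \sqrt{10}}{5}\right) = 459 - \frac{4 \sqrt{10}}{5}$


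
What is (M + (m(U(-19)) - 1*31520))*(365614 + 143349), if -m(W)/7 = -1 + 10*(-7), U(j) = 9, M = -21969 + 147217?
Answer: 47957038675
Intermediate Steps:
M = 125248
m(W) = 497 (m(W) = -7*(-1 + 10*(-7)) = -7*(-1 - 70) = -7*(-71) = 497)
(M + (m(U(-19)) - 1*31520))*(365614 + 143349) = (125248 + (497 - 1*31520))*(365614 + 143349) = (125248 + (497 - 31520))*508963 = (125248 - 31023)*508963 = 94225*508963 = 47957038675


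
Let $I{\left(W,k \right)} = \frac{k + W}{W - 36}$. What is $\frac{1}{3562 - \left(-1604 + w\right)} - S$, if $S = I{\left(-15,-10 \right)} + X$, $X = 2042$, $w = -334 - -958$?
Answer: $- \frac{52569607}{25738} \approx -2042.5$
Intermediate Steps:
$w = 624$ ($w = -334 + 958 = 624$)
$I{\left(W,k \right)} = \frac{W + k}{-36 + W}$
$S = \frac{104167}{51}$ ($S = \frac{-15 - 10}{-36 - 15} + 2042 = \frac{1}{-51} \left(-25\right) + 2042 = \left(- \frac{1}{51}\right) \left(-25\right) + 2042 = \frac{25}{51} + 2042 = \frac{104167}{51} \approx 2042.5$)
$\frac{1}{3562 - \left(-1604 + w\right)} - S = \frac{1}{3562 + \left(1604 - 624\right)} - \frac{104167}{51} = \frac{1}{3562 + 980} - \frac{104167}{51} = \frac{1}{4542} - \frac{104167}{51} = - \frac{52569607}{25738}$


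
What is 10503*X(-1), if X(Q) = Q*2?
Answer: -21006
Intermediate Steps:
X(Q) = 2*Q
10503*X(-1) = 10503*(2*(-1)) = 10503*(-2) = -21006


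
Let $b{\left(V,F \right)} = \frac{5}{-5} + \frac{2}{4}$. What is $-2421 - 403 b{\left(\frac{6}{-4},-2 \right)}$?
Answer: $- \frac{4439}{2} \approx -2219.5$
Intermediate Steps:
$b{\left(V,F \right)} = - \frac{1}{2}$ ($b{\left(V,F \right)} = 5 \left(- \frac{1}{5}\right) + 2 \cdot \frac{1}{4} = -1 + \frac{1}{2} = - \frac{1}{2}$)
$-2421 - 403 b{\left(\frac{6}{-4},-2 \right)} = -2421 - 403 \left(- \frac{1}{2}\right) = -2421 - - \frac{403}{2} = -2421 + \frac{403}{2} = - \frac{4439}{2}$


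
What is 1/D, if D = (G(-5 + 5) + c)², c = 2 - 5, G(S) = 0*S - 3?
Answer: 1/36 ≈ 0.027778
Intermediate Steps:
G(S) = -3 (G(S) = 0 - 3 = -3)
c = -3
D = 36 (D = (-3 - 3)² = (-6)² = 36)
1/D = 1/36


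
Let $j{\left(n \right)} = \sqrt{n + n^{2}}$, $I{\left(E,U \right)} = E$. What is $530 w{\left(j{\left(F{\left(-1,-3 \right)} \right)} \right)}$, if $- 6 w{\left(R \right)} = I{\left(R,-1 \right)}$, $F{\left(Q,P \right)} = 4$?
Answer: $- \frac{530 \sqrt{5}}{3} \approx -395.04$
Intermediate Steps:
$w{\left(R \right)} = - \frac{R}{6}$
$530 w{\left(j{\left(F{\left(-1,-3 \right)} \right)} \right)} = 530 \left(- \frac{\sqrt{4 \left(1 + 4\right)}}{6}\right) = 530 \left(- \frac{\sqrt{4 \cdot 5}}{6}\right) = 530 \left(- \frac{\sqrt{20}}{6}\right) = 530 \left(- \frac{2 \sqrt{5}}{6}\right) = 530 \left(- \frac{\sqrt{5}}{3}\right) = - \frac{530 \sqrt{5}}{3}$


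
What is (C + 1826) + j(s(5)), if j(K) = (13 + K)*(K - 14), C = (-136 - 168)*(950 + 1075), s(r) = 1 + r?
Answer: -613926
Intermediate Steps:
C = -615600 (C = -304*2025 = -615600)
j(K) = (-14 + K)*(13 + K) (j(K) = (13 + K)*(-14 + K) = (-14 + K)*(13 + K))
(C + 1826) + j(s(5)) = (-615600 + 1826) + (-182 + (1 + 5)² - (1 + 5)) = -613774 + (-182 + 6² - 1*6) = -613774 + (-182 + 36 - 6) = -613774 - 152 = -613926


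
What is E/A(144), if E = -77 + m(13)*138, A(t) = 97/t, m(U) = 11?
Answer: 207504/97 ≈ 2139.2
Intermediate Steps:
E = 1441 (E = -77 + 11*138 = -77 + 1518 = 1441)
E/A(144) = 1441/((97/144)) = 1441/((97*(1/144))) = 1441/(97/144) = 1441*(144/97) = 207504/97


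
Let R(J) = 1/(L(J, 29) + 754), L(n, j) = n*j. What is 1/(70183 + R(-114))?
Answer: 2552/179107015 ≈ 1.4248e-5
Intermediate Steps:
L(n, j) = j*n
R(J) = 1/(754 + 29*J) (R(J) = 1/(29*J + 754) = 1/(754 + 29*J))
1/(70183 + R(-114)) = 1/(70183 + 1/(29*(26 - 114))) = 1/(70183 + (1/29)/(-88)) = 1/(70183 + (1/29)*(-1/88)) = 1/(70183 - 1/2552) = 1/(179107015/2552) = 2552/179107015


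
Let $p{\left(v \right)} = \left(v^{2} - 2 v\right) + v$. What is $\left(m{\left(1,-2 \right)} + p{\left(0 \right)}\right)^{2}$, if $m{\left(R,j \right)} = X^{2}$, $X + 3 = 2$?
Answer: $1$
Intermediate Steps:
$X = -1$ ($X = -3 + 2 = -1$)
$p{\left(v \right)} = v^{2} - v$
$m{\left(R,j \right)} = 1$ ($m{\left(R,j \right)} = \left(-1\right)^{2} = 1$)
$\left(m{\left(1,-2 \right)} + p{\left(0 \right)}\right)^{2} = \left(1 + 0 \left(-1 + 0\right)\right)^{2} = \left(1 + 0 \left(-1\right)\right)^{2} = \left(1 + 0\right)^{2} = 1^{2} = 1$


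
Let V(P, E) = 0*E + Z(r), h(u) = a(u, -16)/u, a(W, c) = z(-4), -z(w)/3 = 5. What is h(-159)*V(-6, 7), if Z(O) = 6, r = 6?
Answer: 30/53 ≈ 0.56604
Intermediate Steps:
z(w) = -15 (z(w) = -3*5 = -15)
a(W, c) = -15
h(u) = -15/u
V(P, E) = 6 (V(P, E) = 0*E + 6 = 0 + 6 = 6)
h(-159)*V(-6, 7) = -15/(-159)*6 = -15*(-1/159)*6 = (5/53)*6 = 30/53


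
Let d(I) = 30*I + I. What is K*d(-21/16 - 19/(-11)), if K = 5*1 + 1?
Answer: 6789/88 ≈ 77.148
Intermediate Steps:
K = 6 (K = 5 + 1 = 6)
d(I) = 31*I
K*d(-21/16 - 19/(-11)) = 6*(31*(-21/16 - 19/(-11))) = 6*(31*(-21*1/16 - 19*(-1/11))) = 6*(31*(-21/16 + 19/11)) = 6*(31*(73/176)) = 6*(2263/176) = 6789/88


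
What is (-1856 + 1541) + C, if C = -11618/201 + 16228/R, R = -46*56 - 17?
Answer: -197563097/521193 ≈ -379.06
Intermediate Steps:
R = -2593 (R = -2576 - 17 = -2593)
C = -33387302/521193 (C = -11618/201 + 16228/(-2593) = -11618*1/201 + 16228*(-1/2593) = -11618/201 - 16228/2593 = -33387302/521193 ≈ -64.059)
(-1856 + 1541) + C = (-1856 + 1541) - 33387302/521193 = -315 - 33387302/521193 = -197563097/521193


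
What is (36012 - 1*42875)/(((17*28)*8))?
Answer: -6863/3808 ≈ -1.8023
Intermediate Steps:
(36012 - 1*42875)/(((17*28)*8)) = (36012 - 42875)/((476*8)) = -6863/3808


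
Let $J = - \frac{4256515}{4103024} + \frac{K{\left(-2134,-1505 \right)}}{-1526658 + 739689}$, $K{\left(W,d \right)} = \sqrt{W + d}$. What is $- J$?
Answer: $\frac{4256515}{4103024} + \frac{i \sqrt{3639}}{786969} \approx 1.0374 + 7.6654 \cdot 10^{-5} i$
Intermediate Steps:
$J = - \frac{4256515}{4103024} - \frac{i \sqrt{3639}}{786969}$ ($J = - \frac{4256515}{4103024} + \frac{\sqrt{-2134 - 1505}}{-1526658 + 739689} = \left(-4256515\right) \frac{1}{4103024} + \frac{\sqrt{-3639}}{-786969} = - \frac{4256515}{4103024} + i \sqrt{3639} \left(- \frac{1}{786969}\right) = - \frac{4256515}{4103024} - \frac{i \sqrt{3639}}{786969} \approx -1.0374 - 7.6654 \cdot 10^{-5} i$)
$- J = - (- \frac{4256515}{4103024} - \frac{i \sqrt{3639}}{786969}) = \frac{4256515}{4103024} + \frac{i \sqrt{3639}}{786969}$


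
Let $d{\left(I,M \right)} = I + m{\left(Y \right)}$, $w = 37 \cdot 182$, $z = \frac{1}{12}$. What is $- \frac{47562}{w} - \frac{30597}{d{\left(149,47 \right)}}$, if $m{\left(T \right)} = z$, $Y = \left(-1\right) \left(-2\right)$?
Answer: $- \frac{1278785397}{6023563} \approx -212.3$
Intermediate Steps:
$z = \frac{1}{12} \approx 0.083333$
$Y = 2$
$m{\left(T \right)} = \frac{1}{12}$
$w = 6734$
$d{\left(I,M \right)} = \frac{1}{12} + I$ ($d{\left(I,M \right)} = I + \frac{1}{12} = \frac{1}{12} + I$)
$- \frac{47562}{w} - \frac{30597}{d{\left(149,47 \right)}} = - \frac{47562}{6734} - \frac{30597}{\frac{1}{12} + 149} = \left(-47562\right) \frac{1}{6734} - \frac{30597}{\frac{1789}{12}} = - \frac{23781}{3367} - \frac{367164}{1789} = - \frac{1278785397}{6023563}$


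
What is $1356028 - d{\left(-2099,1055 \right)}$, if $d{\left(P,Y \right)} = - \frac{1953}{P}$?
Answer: $\frac{2846300819}{2099} \approx 1.356 \cdot 10^{6}$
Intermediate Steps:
$1356028 - d{\left(-2099,1055 \right)} = 1356028 - - \frac{1953}{-2099} = 1356028 - \left(-1953\right) \left(- \frac{1}{2099}\right) = 1356028 - \frac{1953}{2099} = \frac{2846300819}{2099}$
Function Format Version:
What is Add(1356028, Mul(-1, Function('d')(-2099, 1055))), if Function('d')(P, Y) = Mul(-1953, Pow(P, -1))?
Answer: Rational(2846300819, 2099) ≈ 1.3560e+6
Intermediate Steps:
Add(1356028, Mul(-1, Function('d')(-2099, 1055))) = Add(1356028, Mul(-1, Mul(-1953, Pow(-2099, -1)))) = Add(1356028, Mul(-1, Mul(-1953, Rational(-1, 2099)))) = Add(1356028, Mul(-1, Rational(1953, 2099))) = Add(1356028, Rational(-1953, 2099)) = Rational(2846300819, 2099)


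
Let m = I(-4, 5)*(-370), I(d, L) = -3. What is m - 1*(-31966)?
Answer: 33076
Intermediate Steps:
m = 1110 (m = -3*(-370) = 1110)
m - 1*(-31966) = 1110 - 1*(-31966) = 1110 + 31966 = 33076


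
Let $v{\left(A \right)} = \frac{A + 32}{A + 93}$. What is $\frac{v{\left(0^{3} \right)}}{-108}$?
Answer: $- \frac{8}{2511} \approx -0.003186$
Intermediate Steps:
$v{\left(A \right)} = \frac{32 + A}{93 + A}$
$\frac{v{\left(0^{3} \right)}}{-108} = \frac{\frac{1}{93 + 0^{3}} \left(32 + 0^{3}\right)}{-108} = \frac{32 + 0}{93 + 0} \left(- \frac{1}{108}\right) = \frac{1}{93} \cdot 32 \left(- \frac{1}{108}\right) = \frac{32}{93} \left(- \frac{1}{108}\right) = - \frac{8}{2511}$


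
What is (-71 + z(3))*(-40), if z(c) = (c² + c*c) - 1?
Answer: 2160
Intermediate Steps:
z(c) = -1 + 2*c² (z(c) = (c² + c²) - 1 = 2*c² - 1 = -1 + 2*c²)
(-71 + z(3))*(-40) = (-71 + (-1 + 2*3²))*(-40) = (-71 + (-1 + 2*9))*(-40) = (-71 + (-1 + 18))*(-40) = (-71 + 17)*(-40) = -54*(-40) = 2160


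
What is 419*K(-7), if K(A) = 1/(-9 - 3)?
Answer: -419/12 ≈ -34.917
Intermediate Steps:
K(A) = -1/12 (K(A) = 1/(-12) = -1/12)
419*K(-7) = 419*(-1/12) = -419/12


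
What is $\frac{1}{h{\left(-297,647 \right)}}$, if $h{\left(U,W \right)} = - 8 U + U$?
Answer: $\frac{1}{2079} \approx 0.000481$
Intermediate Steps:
$h{\left(U,W \right)} = - 7 U$
$\frac{1}{h{\left(-297,647 \right)}} = \frac{1}{\left(-7\right) \left(-297\right)} = \frac{1}{2079}$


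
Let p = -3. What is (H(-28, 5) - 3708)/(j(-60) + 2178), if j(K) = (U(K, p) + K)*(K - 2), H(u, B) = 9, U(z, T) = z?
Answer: -1233/3206 ≈ -0.38459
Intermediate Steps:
j(K) = 2*K*(-2 + K) (j(K) = (K + K)*(K - 2) = (2*K)*(-2 + K) = 2*K*(-2 + K))
(H(-28, 5) - 3708)/(j(-60) + 2178) = (9 - 3708)/(2*(-60)*(-2 - 60) + 2178) = -3699/(2*(-60)*(-62) + 2178) = -3699/(7440 + 2178) = -3699/9618 = -3699*1/9618 = -1233/3206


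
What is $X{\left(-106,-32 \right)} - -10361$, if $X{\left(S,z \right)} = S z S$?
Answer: $-349191$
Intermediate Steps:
$X{\left(S,z \right)} = z S^{2}$
$X{\left(-106,-32 \right)} - -10361 = - 32 \left(-106\right)^{2} - -10361 = \left(-32\right) 11236 + \left(-14687 + 25048\right) = -359552 + 10361 = -349191$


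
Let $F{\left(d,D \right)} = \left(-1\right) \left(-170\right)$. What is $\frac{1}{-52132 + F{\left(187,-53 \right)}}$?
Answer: $- \frac{1}{51962} \approx -1.9245 \cdot 10^{-5}$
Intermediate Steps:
$F{\left(d,D \right)} = 170$
$\frac{1}{-52132 + F{\left(187,-53 \right)}} = \frac{1}{-52132 + 170} = \frac{1}{-51962} = - \frac{1}{51962}$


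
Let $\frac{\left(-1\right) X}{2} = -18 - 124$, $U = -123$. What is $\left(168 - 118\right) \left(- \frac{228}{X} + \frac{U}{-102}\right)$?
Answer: $\frac{24325}{1207} \approx 20.153$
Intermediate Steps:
$X = 284$ ($X = - 2 \left(-18 - 124\right) = \left(-2\right) \left(-142\right) = 284$)
$\left(168 - 118\right) \left(- \frac{228}{X} + \frac{U}{-102}\right) = \left(168 - 118\right) \left(- \frac{228}{284} - \frac{123}{-102}\right) = 50 \left(\left(-228\right) \frac{1}{284} - - \frac{41}{34}\right) = 50 \left(- \frac{57}{71} + \frac{41}{34}\right) = 50 \cdot \frac{973}{2414} = \frac{24325}{1207}$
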